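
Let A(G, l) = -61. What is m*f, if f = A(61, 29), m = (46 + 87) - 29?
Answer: -6344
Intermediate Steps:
m = 104 (m = 133 - 29 = 104)
f = -61
m*f = 104*(-61) = -6344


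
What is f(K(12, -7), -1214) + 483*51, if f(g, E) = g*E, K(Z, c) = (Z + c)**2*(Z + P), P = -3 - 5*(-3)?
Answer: -703767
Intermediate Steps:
P = 12 (P = -3 + 15 = 12)
K(Z, c) = (Z + c)**2*(12 + Z) (K(Z, c) = (Z + c)**2*(Z + 12) = (Z + c)**2*(12 + Z))
f(g, E) = E*g
f(K(12, -7), -1214) + 483*51 = -1214*(12 - 7)**2*(12 + 12) + 483*51 = -1214*5**2*24 + 24633 = -30350*24 + 24633 = -1214*600 + 24633 = -728400 + 24633 = -703767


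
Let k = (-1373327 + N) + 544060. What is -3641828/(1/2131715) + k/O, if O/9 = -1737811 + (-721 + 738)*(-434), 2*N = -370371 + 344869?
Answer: -121936450324965167002/15706701 ≈ -7.7633e+12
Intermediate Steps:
N = -12751 (N = (-370371 + 344869)/2 = (½)*(-25502) = -12751)
k = -842018 (k = (-1373327 - 12751) + 544060 = -1386078 + 544060 = -842018)
O = -15706701 (O = 9*(-1737811 + (-721 + 738)*(-434)) = 9*(-1737811 + 17*(-434)) = 9*(-1737811 - 7378) = 9*(-1745189) = -15706701)
-3641828/(1/2131715) + k/O = -3641828/(1/2131715) - 842018/(-15706701) = -3641828/1/2131715 - 842018*(-1/15706701) = -3641828*2131715 + 842018/15706701 = -7763339375020 + 842018/15706701 = -121936450324965167002/15706701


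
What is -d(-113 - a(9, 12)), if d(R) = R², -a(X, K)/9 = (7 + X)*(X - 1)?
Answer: -1079521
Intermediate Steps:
a(X, K) = -9*(-1 + X)*(7 + X) (a(X, K) = -9*(7 + X)*(X - 1) = -9*(7 + X)*(-1 + X) = -9*(-1 + X)*(7 + X))
-d(-113 - a(9, 12)) = -(-113 - (63 - 54*9 - 9*9²))² = -(-113 - (63 - 486 - 9*81))² = -(-113 - (63 - 486 - 729))² = -(-113 - 1*(-1152))² = -(-113 + 1152)² = -1*1039² = -1*1079521 = -1079521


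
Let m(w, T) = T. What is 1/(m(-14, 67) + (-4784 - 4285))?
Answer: -1/9002 ≈ -0.00011109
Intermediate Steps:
1/(m(-14, 67) + (-4784 - 4285)) = 1/(67 + (-4784 - 4285)) = 1/(67 - 9069) = 1/(-9002) = -1/9002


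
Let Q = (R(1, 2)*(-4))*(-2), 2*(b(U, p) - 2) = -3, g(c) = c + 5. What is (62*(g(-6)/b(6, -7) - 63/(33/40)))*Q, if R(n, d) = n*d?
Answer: -855104/11 ≈ -77737.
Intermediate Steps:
g(c) = 5 + c
R(n, d) = d*n
b(U, p) = ½ (b(U, p) = 2 + (½)*(-3) = 2 - 3/2 = ½)
Q = 16 (Q = ((2*1)*(-4))*(-2) = (2*(-4))*(-2) = -8*(-2) = 16)
(62*(g(-6)/b(6, -7) - 63/(33/40)))*Q = (62*((5 - 6)/(½) - 63/(33/40)))*16 = (62*(-1*2 - 63/(33*(1/40))))*16 = (62*(-2 - 63/33/40))*16 = (62*(-2 - 63*40/33))*16 = (62*(-2 - 840/11))*16 = (62*(-862/11))*16 = -53444/11*16 = -855104/11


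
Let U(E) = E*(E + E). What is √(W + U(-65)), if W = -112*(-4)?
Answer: √8898 ≈ 94.329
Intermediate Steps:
W = 448
U(E) = 2*E² (U(E) = E*(2*E) = 2*E²)
√(W + U(-65)) = √(448 + 2*(-65)²) = √(448 + 2*4225) = √(448 + 8450) = √8898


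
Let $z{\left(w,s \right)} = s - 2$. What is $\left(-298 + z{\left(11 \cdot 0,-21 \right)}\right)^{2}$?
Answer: $103041$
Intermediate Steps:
$z{\left(w,s \right)} = -2 + s$
$\left(-298 + z{\left(11 \cdot 0,-21 \right)}\right)^{2} = \left(-298 - 23\right)^{2} = \left(-321\right)^{2} = 103041$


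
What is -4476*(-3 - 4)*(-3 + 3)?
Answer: 0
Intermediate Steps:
-4476*(-3 - 4)*(-3 + 3) = -4476*(-7*0) = -4476*0 = -1492*0 = 0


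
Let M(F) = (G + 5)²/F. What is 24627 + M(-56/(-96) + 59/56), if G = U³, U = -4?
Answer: 7357233/275 ≈ 26754.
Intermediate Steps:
G = -64 (G = (-4)³ = -64)
M(F) = 3481/F (M(F) = (-64 + 5)²/F = (-59)²/F = 3481/F)
24627 + M(-56/(-96) + 59/56) = 24627 + 3481/(-56/(-96) + 59/56) = 24627 + 3481/(-56*(-1/96) + 59*(1/56)) = 24627 + 3481/(7/12 + 59/56) = 24627 + 3481/(275/168) = 24627 + 3481*(168/275) = 24627 + 584808/275 = 7357233/275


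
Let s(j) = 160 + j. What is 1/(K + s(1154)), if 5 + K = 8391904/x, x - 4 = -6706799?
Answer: 6706795/8770802751 ≈ 0.00076467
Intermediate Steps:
x = -6706795 (x = 4 - 6706799 = -6706795)
K = -41925879/6706795 (K = -5 + 8391904/(-6706795) = -5 + 8391904*(-1/6706795) = -5 - 8391904/6706795 = -41925879/6706795 ≈ -6.2513)
1/(K + s(1154)) = 1/(-41925879/6706795 + (160 + 1154)) = 1/(-41925879/6706795 + 1314) = 1/(8770802751/6706795) = 6706795/8770802751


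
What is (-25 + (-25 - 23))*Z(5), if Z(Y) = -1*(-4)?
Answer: -292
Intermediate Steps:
Z(Y) = 4
(-25 + (-25 - 23))*Z(5) = (-25 + (-25 - 23))*4 = (-25 - 48)*4 = -73*4 = -292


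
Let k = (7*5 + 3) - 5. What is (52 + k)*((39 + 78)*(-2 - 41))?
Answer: -427635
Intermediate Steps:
k = 33 (k = (35 + 3) - 5 = 38 - 5 = 33)
(52 + k)*((39 + 78)*(-2 - 41)) = (52 + 33)*((39 + 78)*(-2 - 41)) = 85*(117*(-43)) = 85*(-5031) = -427635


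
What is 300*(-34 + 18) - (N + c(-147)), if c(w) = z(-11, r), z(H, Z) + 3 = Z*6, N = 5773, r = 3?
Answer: -10588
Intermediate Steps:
z(H, Z) = -3 + 6*Z (z(H, Z) = -3 + Z*6 = -3 + 6*Z)
c(w) = 15 (c(w) = -3 + 6*3 = -3 + 18 = 15)
300*(-34 + 18) - (N + c(-147)) = 300*(-34 + 18) - (5773 + 15) = 300*(-16) - 1*5788 = -4800 - 5788 = -10588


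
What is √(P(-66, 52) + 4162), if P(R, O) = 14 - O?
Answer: 2*√1031 ≈ 64.218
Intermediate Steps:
√(P(-66, 52) + 4162) = √((14 - 1*52) + 4162) = √((14 - 52) + 4162) = √(-38 + 4162) = √4124 = 2*√1031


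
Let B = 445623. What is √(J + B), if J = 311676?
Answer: √757299 ≈ 870.23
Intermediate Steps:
√(J + B) = √(311676 + 445623) = √757299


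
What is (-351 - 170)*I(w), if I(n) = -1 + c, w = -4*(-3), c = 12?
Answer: -5731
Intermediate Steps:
w = 12
I(n) = 11 (I(n) = -1 + 12 = 11)
(-351 - 170)*I(w) = (-351 - 170)*11 = -521*11 = -5731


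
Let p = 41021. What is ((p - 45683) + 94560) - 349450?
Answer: -259552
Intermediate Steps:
((p - 45683) + 94560) - 349450 = ((41021 - 45683) + 94560) - 349450 = (-4662 + 94560) - 349450 = 89898 - 349450 = -259552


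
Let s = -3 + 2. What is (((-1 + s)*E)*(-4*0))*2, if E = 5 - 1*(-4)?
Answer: 0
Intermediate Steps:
s = -1
E = 9 (E = 5 + 4 = 9)
(((-1 + s)*E)*(-4*0))*2 = (((-1 - 1)*9)*(-4*0))*2 = (-2*9*0)*2 = -18*0*2 = 0*2 = 0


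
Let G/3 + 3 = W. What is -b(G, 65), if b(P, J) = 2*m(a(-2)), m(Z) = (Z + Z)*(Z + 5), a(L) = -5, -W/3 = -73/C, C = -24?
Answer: 0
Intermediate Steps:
W = -73/8 (W = -(-219)/(-24) = -(-219)*(-1)/24 = -3*73/24 = -73/8 ≈ -9.1250)
G = -291/8 (G = -9 + 3*(-73/8) = -9 - 219/8 = -291/8 ≈ -36.375)
m(Z) = 2*Z*(5 + Z) (m(Z) = (2*Z)*(5 + Z) = 2*Z*(5 + Z))
b(P, J) = 0 (b(P, J) = 2*(2*(-5)*(5 - 5)) = 2*(2*(-5)*0) = 2*0 = 0)
-b(G, 65) = -1*0 = 0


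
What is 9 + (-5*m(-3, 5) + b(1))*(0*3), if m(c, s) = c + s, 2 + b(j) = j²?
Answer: 9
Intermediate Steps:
b(j) = -2 + j²
9 + (-5*m(-3, 5) + b(1))*(0*3) = 9 + (-5*(-3 + 5) + (-2 + 1²))*(0*3) = 9 + (-5*2 + (-2 + 1))*0 = 9 + (-10 - 1)*0 = 9 - 11*0 = 9 + 0 = 9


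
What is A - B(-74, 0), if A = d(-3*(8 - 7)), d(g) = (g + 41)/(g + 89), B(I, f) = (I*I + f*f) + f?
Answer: -235449/43 ≈ -5475.6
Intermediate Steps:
B(I, f) = f + I**2 + f**2 (B(I, f) = (I**2 + f**2) + f = f + I**2 + f**2)
d(g) = (41 + g)/(89 + g)
A = 19/43 (A = (41 - 3*(8 - 7))/(89 - 3*(8 - 7)) = (41 - 3*1)/(89 - 3*1) = (41 - 3)/(89 - 3) = 38/86 = (1/86)*38 = 19/43 ≈ 0.44186)
A - B(-74, 0) = 19/43 - (0 + (-74)**2 + 0**2) = 19/43 - (0 + 5476 + 0) = 19/43 - 1*5476 = 19/43 - 5476 = -235449/43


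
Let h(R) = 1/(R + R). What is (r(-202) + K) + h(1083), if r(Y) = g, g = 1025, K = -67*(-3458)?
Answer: 504052027/2166 ≈ 2.3271e+5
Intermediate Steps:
K = 231686
h(R) = 1/(2*R)
r(Y) = 1025
(r(-202) + K) + h(1083) = (1025 + 231686) + (1/2)/1083 = 232711 + (1/2)*(1/1083) = 232711 + 1/2166 = 504052027/2166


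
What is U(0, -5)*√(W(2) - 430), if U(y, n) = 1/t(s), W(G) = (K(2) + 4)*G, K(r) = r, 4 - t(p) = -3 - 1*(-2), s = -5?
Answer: I*√418/5 ≈ 4.089*I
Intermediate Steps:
t(p) = 5 (t(p) = 4 - (-3 - 1*(-2)) = 4 - (-3 + 2) = 4 - 1*(-1) = 4 + 1 = 5)
W(G) = 6*G (W(G) = (2 + 4)*G = 6*G)
U(y, n) = ⅕ (U(y, n) = 1/5 = ⅕)
U(0, -5)*√(W(2) - 430) = √(6*2 - 430)/5 = √(12 - 430)/5 = √(-418)/5 = (I*√418)/5 = I*√418/5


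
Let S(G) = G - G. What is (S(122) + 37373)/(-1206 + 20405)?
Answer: 37373/19199 ≈ 1.9466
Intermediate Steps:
S(G) = 0
(S(122) + 37373)/(-1206 + 20405) = (0 + 37373)/(-1206 + 20405) = 37373/19199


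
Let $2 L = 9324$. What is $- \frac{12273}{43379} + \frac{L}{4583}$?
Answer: $\frac{145985739}{198805957} \approx 0.73431$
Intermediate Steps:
$L = 4662$ ($L = \frac{1}{2} \cdot 9324 = 4662$)
$- \frac{12273}{43379} + \frac{L}{4583} = - \frac{12273}{43379} + \frac{4662}{4583} = \frac{145985739}{198805957}$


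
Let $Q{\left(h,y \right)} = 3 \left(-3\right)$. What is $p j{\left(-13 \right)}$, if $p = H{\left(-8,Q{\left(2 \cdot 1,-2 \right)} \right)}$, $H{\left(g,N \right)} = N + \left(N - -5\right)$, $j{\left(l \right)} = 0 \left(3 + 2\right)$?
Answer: $0$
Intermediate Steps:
$Q{\left(h,y \right)} = -9$
$j{\left(l \right)} = 0$ ($j{\left(l \right)} = 0 \cdot 5 = 0$)
$H{\left(g,N \right)} = 5 + 2 N$ ($H{\left(g,N \right)} = N + \left(N + 5\right) = N + \left(5 + N\right) = 5 + 2 N$)
$p = -13$ ($p = 5 + 2 \left(-9\right) = 5 - 18 = -13$)
$p j{\left(-13 \right)} = \left(-13\right) 0 = 0$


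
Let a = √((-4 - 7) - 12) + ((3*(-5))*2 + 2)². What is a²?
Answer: (784 + I*√23)² ≈ 6.1463e+5 + 7520.0*I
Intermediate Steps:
a = 784 + I*√23 (a = √(-11 - 12) + (-15*2 + 2)² = √(-23) + (-30 + 2)² = I*√23 + (-28)² = I*√23 + 784 = 784 + I*√23 ≈ 784.0 + 4.7958*I)
a² = (784 + I*√23)²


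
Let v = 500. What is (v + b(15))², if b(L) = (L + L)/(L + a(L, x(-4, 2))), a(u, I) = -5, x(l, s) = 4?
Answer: 253009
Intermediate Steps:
b(L) = 2*L/(-5 + L) (b(L) = (L + L)/(L - 5) = (2*L)/(-5 + L) = 2*L/(-5 + L))
(v + b(15))² = (500 + 2*15/(-5 + 15))² = (500 + 2*15/10)² = (500 + 2*15*(⅒))² = (500 + 3)² = 503² = 253009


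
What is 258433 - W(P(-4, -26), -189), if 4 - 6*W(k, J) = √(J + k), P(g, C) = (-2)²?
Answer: 775297/3 + I*√185/6 ≈ 2.5843e+5 + 2.2669*I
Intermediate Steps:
P(g, C) = 4
W(k, J) = ⅔ - √(J + k)/6
258433 - W(P(-4, -26), -189) = 258433 - (⅔ - √(-189 + 4)/6) = 258433 - (⅔ - I*√185/6) = 258433 + (-⅔ + I*√185/6) = 775297/3 + I*√185/6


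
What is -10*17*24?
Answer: -4080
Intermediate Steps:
-10*17*24 = -170*24 = -4080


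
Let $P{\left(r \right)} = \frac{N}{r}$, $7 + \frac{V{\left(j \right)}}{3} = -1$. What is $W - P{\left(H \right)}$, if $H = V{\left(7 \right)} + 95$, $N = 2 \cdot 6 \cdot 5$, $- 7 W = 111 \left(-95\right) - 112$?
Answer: $\frac{756227}{497} \approx 1521.6$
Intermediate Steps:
$W = \frac{10657}{7}$ ($W = - \frac{111 \left(-95\right) - 112}{7} = - \frac{-10545 - 112}{7} = \left(- \frac{1}{7}\right) \left(-10657\right) = \frac{10657}{7} \approx 1522.4$)
$N = 60$ ($N = 12 \cdot 5 = 60$)
$V{\left(j \right)} = -24$ ($V{\left(j \right)} = -21 + 3 \left(-1\right) = -21 - 3 = -24$)
$H = 71$ ($H = -24 + 95 = 71$)
$P{\left(r \right)} = \frac{60}{r}$
$W - P{\left(H \right)} = \frac{10657}{7} - \frac{60}{71} = \frac{756227}{497}$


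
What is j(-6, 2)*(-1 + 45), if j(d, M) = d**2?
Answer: 1584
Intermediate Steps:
j(-6, 2)*(-1 + 45) = (-6)**2*(-1 + 45) = 36*44 = 1584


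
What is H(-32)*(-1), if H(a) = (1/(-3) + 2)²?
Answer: -25/9 ≈ -2.7778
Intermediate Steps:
H(a) = 25/9 (H(a) = (-⅓ + 2)² = (5/3)² = 25/9)
H(-32)*(-1) = (25/9)*(-1) = -25/9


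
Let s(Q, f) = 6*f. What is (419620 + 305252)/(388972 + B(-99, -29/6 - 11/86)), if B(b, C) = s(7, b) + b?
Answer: 724872/388279 ≈ 1.8669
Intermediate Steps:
B(b, C) = 7*b (B(b, C) = 6*b + b = 7*b)
(419620 + 305252)/(388972 + B(-99, -29/6 - 11/86)) = (419620 + 305252)/(388972 + 7*(-99)) = 724872/(388972 - 693) = 724872/388279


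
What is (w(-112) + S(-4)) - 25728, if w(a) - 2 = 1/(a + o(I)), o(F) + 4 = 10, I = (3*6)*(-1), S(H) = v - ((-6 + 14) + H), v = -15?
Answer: -2728971/106 ≈ -25745.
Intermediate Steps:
S(H) = -23 - H (S(H) = -15 - ((-6 + 14) + H) = -15 - (8 + H) = -15 + (-8 - H) = -23 - H)
I = -18 (I = 18*(-1) = -18)
o(F) = 6 (o(F) = -4 + 10 = 6)
w(a) = 2 + 1/(6 + a) (w(a) = 2 + 1/(a + 6) = 2 + 1/(6 + a))
(w(-112) + S(-4)) - 25728 = ((13 + 2*(-112))/(6 - 112) + (-23 - 1*(-4))) - 25728 = ((13 - 224)/(-106) + (-23 + 4)) - 25728 = (-1/106*(-211) - 19) - 25728 = (211/106 - 19) - 25728 = -1803/106 - 25728 = -2728971/106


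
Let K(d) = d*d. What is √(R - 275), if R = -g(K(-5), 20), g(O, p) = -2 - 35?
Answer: I*√238 ≈ 15.427*I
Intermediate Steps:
K(d) = d²
g(O, p) = -37
R = 37 (R = -1*(-37) = 37)
√(R - 275) = √(37 - 275) = √(-238) = I*√238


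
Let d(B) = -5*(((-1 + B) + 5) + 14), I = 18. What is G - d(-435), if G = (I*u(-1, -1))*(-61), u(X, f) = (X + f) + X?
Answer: 1209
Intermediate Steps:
u(X, f) = f + 2*X
G = 3294 (G = (18*(-1 + 2*(-1)))*(-61) = (18*(-1 - 2))*(-61) = (18*(-3))*(-61) = -54*(-61) = 3294)
d(B) = -90 - 5*B (d(B) = -5*((4 + B) + 14) = -5*(18 + B) = -90 - 5*B)
G - d(-435) = 3294 - (-90 - 5*(-435)) = 3294 - (-90 + 2175) = 3294 - 1*2085 = 3294 - 2085 = 1209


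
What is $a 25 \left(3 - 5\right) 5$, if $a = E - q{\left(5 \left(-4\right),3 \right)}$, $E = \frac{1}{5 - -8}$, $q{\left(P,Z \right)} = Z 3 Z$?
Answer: $\frac{87500}{13} \approx 6730.8$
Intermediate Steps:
$q{\left(P,Z \right)} = 3 Z^{2}$ ($q{\left(P,Z \right)} = 3 Z Z = 3 Z^{2}$)
$E = \frac{1}{13}$ ($E = \frac{1}{5 + 8} = \frac{1}{13} \approx 0.076923$)
$a = - \frac{350}{13}$ ($a = \frac{1}{13} - 3 \cdot 3^{2} = \frac{1}{13} - 3 \cdot 9 = \frac{1}{13} - 27 = - \frac{350}{13} \approx -26.923$)
$a 25 \left(3 - 5\right) 5 = \left(- \frac{350}{13}\right) 25 \left(3 - 5\right) 5 = - \frac{8750 \left(\left(-2\right) 5\right)}{13} = \left(- \frac{8750}{13}\right) \left(-10\right) = \frac{87500}{13}$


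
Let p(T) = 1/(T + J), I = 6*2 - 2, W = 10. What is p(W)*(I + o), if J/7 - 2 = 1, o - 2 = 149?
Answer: 161/31 ≈ 5.1936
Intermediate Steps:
o = 151 (o = 2 + 149 = 151)
J = 21 (J = 14 + 7*1 = 14 + 7 = 21)
I = 10 (I = 12 - 2 = 10)
p(T) = 1/(21 + T) (p(T) = 1/(T + 21) = 1/(21 + T))
p(W)*(I + o) = (10 + 151)/(21 + 10) = 161/31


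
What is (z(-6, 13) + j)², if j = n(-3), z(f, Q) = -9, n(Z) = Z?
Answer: 144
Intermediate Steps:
j = -3
(z(-6, 13) + j)² = (-9 - 3)² = (-12)² = 144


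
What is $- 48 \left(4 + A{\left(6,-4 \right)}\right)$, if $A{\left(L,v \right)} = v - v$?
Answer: $-192$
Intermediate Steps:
$A{\left(L,v \right)} = 0$
$- 48 \left(4 + A{\left(6,-4 \right)}\right) = - 48 \left(4 + 0\right) = \left(-48\right) 4 = -192$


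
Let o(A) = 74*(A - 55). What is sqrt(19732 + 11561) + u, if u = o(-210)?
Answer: -19610 + 3*sqrt(3477) ≈ -19433.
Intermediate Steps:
o(A) = -4070 + 74*A (o(A) = 74*(-55 + A) = -4070 + 74*A)
u = -19610 (u = -4070 + 74*(-210) = -4070 - 15540 = -19610)
sqrt(19732 + 11561) + u = sqrt(19732 + 11561) - 19610 = sqrt(31293) - 19610 = 3*sqrt(3477) - 19610 = -19610 + 3*sqrt(3477)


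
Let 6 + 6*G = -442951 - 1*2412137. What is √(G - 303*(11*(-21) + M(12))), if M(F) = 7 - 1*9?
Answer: 5*I*√16210 ≈ 636.59*I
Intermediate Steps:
M(F) = -2 (M(F) = 7 - 9 = -2)
G = -475849 (G = -1 + (-442951 - 1*2412137)/6 = -1 + (-442951 - 2412137)/6 = -1 + (⅙)*(-2855088) = -1 - 475848 = -475849)
√(G - 303*(11*(-21) + M(12))) = √(-475849 - 303*(11*(-21) - 2)) = √(-475849 - 303*(-231 - 2)) = √(-475849 - 303*(-233)) = √(-475849 + 70599) = √(-405250) = 5*I*√16210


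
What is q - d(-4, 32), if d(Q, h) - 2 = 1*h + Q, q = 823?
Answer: 793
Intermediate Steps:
d(Q, h) = 2 + Q + h (d(Q, h) = 2 + (1*h + Q) = 2 + (h + Q) = 2 + (Q + h) = 2 + Q + h)
q - d(-4, 32) = 823 - (2 - 4 + 32) = 823 - 1*30 = 823 - 30 = 793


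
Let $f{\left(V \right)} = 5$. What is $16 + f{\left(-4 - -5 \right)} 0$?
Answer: $16$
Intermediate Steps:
$16 + f{\left(-4 - -5 \right)} 0 = 16 + 5 \cdot 0 = 16 + 0 = 16$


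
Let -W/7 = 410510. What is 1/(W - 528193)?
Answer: -1/3401763 ≈ -2.9397e-7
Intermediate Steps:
W = -2873570 (W = -7*410510 = -2873570)
1/(W - 528193) = 1/(-2873570 - 528193) = 1/(-3401763) = -1/3401763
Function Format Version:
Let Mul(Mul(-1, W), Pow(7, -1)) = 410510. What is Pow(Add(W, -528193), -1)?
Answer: Rational(-1, 3401763) ≈ -2.9397e-7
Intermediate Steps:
W = -2873570 (W = Mul(-7, 410510) = -2873570)
Pow(Add(W, -528193), -1) = Pow(Add(-2873570, -528193), -1) = Pow(-3401763, -1) = Rational(-1, 3401763)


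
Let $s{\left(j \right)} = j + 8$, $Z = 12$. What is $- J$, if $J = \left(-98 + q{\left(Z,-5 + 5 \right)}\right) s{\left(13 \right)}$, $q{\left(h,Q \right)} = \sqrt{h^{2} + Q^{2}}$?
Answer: $1806$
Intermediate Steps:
$s{\left(j \right)} = 8 + j$
$q{\left(h,Q \right)} = \sqrt{Q^{2} + h^{2}}$
$J = -1806$ ($J = \left(-98 + \sqrt{\left(-5 + 5\right)^{2} + 12^{2}}\right) \left(8 + 13\right) = \left(-98 + \sqrt{0^{2} + 144}\right) 21 = \left(-98 + \sqrt{0 + 144}\right) 21 = \left(-98 + \sqrt{144}\right) 21 = \left(-98 + 12\right) 21 = \left(-86\right) 21 = -1806$)
$- J = \left(-1\right) \left(-1806\right) = 1806$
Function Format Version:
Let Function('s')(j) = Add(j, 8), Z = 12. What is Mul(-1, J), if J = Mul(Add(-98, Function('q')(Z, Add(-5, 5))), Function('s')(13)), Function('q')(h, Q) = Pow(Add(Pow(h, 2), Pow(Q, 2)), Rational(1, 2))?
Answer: 1806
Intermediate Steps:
Function('s')(j) = Add(8, j)
Function('q')(h, Q) = Pow(Add(Pow(Q, 2), Pow(h, 2)), Rational(1, 2))
J = -1806 (J = Mul(Add(-98, Pow(Add(Pow(Add(-5, 5), 2), Pow(12, 2)), Rational(1, 2))), Add(8, 13)) = Mul(Add(-98, Pow(Add(Pow(0, 2), 144), Rational(1, 2))), 21) = Mul(Add(-98, Pow(Add(0, 144), Rational(1, 2))), 21) = Mul(Add(-98, Pow(144, Rational(1, 2))), 21) = Mul(Add(-98, 12), 21) = Mul(-86, 21) = -1806)
Mul(-1, J) = Mul(-1, -1806) = 1806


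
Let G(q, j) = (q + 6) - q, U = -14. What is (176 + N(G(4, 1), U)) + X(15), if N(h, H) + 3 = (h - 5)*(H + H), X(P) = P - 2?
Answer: 158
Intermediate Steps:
G(q, j) = 6 (G(q, j) = (6 + q) - q = 6)
X(P) = -2 + P
N(h, H) = -3 + 2*H*(-5 + h) (N(h, H) = -3 + (h - 5)*(H + H) = -3 + (-5 + h)*(2*H) = -3 + 2*H*(-5 + h))
(176 + N(G(4, 1), U)) + X(15) = (176 + (-3 - 10*(-14) + 2*(-14)*6)) + (-2 + 15) = (176 + (-3 + 140 - 168)) + 13 = (176 - 31) + 13 = 145 + 13 = 158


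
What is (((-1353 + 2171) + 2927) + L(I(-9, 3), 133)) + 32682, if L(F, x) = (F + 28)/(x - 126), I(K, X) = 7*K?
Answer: 36422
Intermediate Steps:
L(F, x) = (28 + F)/(-126 + x)
(((-1353 + 2171) + 2927) + L(I(-9, 3), 133)) + 32682 = (((-1353 + 2171) + 2927) + (28 + 7*(-9))/(-126 + 133)) + 32682 = ((818 + 2927) + (28 - 63)/7) + 32682 = (3745 + (1/7)*(-35)) + 32682 = (3745 - 5) + 32682 = 3740 + 32682 = 36422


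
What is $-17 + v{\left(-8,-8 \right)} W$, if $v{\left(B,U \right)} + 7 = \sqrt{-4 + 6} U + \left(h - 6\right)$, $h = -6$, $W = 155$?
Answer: $-2962 - 1240 \sqrt{2} \approx -4715.6$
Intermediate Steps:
$v{\left(B,U \right)} = -19 + U \sqrt{2}$ ($v{\left(B,U \right)} = -7 + \left(\sqrt{-4 + 6} U - 12\right) = -7 + \left(\sqrt{2} U - 12\right) = -7 + \left(U \sqrt{2} - 12\right) = -7 + \left(-12 + U \sqrt{2}\right) = -19 + U \sqrt{2}$)
$-17 + v{\left(-8,-8 \right)} W = -17 + \left(-19 - 8 \sqrt{2}\right) 155 = -17 - \left(2945 + 1240 \sqrt{2}\right) = -2962 - 1240 \sqrt{2}$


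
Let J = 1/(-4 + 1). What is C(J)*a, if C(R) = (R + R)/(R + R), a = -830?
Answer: -830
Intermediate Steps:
J = -1/3 (J = 1/(-3) = -1/3 ≈ -0.33333)
C(R) = 1 (C(R) = (2*R)/((2*R)) = (2*R)*(1/(2*R)) = 1)
C(J)*a = 1*(-830) = -830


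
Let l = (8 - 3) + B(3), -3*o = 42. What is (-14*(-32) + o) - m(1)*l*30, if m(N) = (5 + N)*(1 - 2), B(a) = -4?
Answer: 614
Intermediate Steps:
o = -14 (o = -⅓*42 = -14)
m(N) = -5 - N (m(N) = (5 + N)*(-1) = -5 - N)
l = 1 (l = (8 - 3) - 4 = 5 - 4 = 1)
(-14*(-32) + o) - m(1)*l*30 = (-14*(-32) - 14) - (-5 - 1*1)*1*30 = (448 - 14) - (-5 - 1)*1*30 = 434 - (-6*1)*30 = 434 - (-6)*30 = 434 - 1*(-180) = 434 + 180 = 614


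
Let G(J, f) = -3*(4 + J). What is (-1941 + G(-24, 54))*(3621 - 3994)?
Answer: 701613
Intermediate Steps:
G(J, f) = -12 - 3*J
(-1941 + G(-24, 54))*(3621 - 3994) = (-1941 + (-12 - 3*(-24)))*(3621 - 3994) = (-1941 + (-12 + 72))*(-373) = (-1941 + 60)*(-373) = -1881*(-373) = 701613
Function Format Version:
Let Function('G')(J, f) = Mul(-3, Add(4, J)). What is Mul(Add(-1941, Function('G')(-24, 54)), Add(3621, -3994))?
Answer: 701613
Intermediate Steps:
Function('G')(J, f) = Add(-12, Mul(-3, J))
Mul(Add(-1941, Function('G')(-24, 54)), Add(3621, -3994)) = Mul(Add(-1941, Add(-12, Mul(-3, -24))), Add(3621, -3994)) = Mul(Add(-1941, Add(-12, 72)), -373) = Mul(Add(-1941, 60), -373) = Mul(-1881, -373) = 701613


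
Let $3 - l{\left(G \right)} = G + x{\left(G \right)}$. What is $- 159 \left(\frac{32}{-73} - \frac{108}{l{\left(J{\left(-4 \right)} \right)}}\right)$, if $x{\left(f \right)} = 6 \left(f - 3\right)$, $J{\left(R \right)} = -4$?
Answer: $\frac{1502868}{3577} \approx 420.15$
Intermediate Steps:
$x{\left(f \right)} = -18 + 6 f$ ($x{\left(f \right)} = 6 \left(-3 + f\right) = -18 + 6 f$)
$l{\left(G \right)} = 21 - 7 G$ ($l{\left(G \right)} = 3 - \left(G + \left(-18 + 6 G\right)\right) = 3 - \left(-18 + 7 G\right) = 21 - 7 G$)
$- 159 \left(\frac{32}{-73} - \frac{108}{l{\left(J{\left(-4 \right)} \right)}}\right) = - 159 \left(\frac{32}{-73} - \frac{108}{21 - -28}\right) = - 159 \left(32 \left(- \frac{1}{73}\right) - \frac{108}{21 + 28}\right) = - 159 \left(- \frac{32}{73} - \frac{108}{49}\right) = \left(-159\right) \left(- \frac{9452}{3577}\right) = \frac{1502868}{3577}$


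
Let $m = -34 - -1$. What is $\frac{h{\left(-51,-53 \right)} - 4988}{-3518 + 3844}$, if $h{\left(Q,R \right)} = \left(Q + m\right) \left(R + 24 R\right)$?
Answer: $\frac{53156}{163} \approx 326.11$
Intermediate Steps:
$m = -33$ ($m = -34 + 1 = -33$)
$h{\left(Q,R \right)} = 25 R \left(-33 + Q\right)$ ($h{\left(Q,R \right)} = \left(Q - 33\right) \left(R + 24 R\right) = \left(-33 + Q\right) 25 R = 25 R \left(-33 + Q\right)$)
$\frac{h{\left(-51,-53 \right)} - 4988}{-3518 + 3844} = \frac{25 \left(-53\right) \left(-33 - 51\right) - 4988}{-3518 + 3844} = \frac{25 \left(-53\right) \left(-84\right) - 4988}{326} = \left(111300 - 4988\right) \frac{1}{326} = 106312 \cdot \frac{1}{326} = \frac{53156}{163}$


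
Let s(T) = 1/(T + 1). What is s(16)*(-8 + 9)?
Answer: 1/17 ≈ 0.058824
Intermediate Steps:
s(T) = 1/(1 + T)
s(16)*(-8 + 9) = (-8 + 9)/(1 + 16) = 1/17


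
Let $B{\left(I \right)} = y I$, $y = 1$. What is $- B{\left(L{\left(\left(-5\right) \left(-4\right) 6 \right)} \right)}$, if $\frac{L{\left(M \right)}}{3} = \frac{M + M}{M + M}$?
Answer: $-3$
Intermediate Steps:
$L{\left(M \right)} = 3$ ($L{\left(M \right)} = 3 \frac{M + M}{M + M} = 3 \frac{2 M}{2 M} = 3 \cdot 2 M \frac{1}{2 M} = 3 \cdot 1 = 3$)
$B{\left(I \right)} = I$ ($B{\left(I \right)} = 1 I = I$)
$- B{\left(L{\left(\left(-5\right) \left(-4\right) 6 \right)} \right)} = \left(-1\right) 3 = -3$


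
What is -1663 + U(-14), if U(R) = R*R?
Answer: -1467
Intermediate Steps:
U(R) = R**2
-1663 + U(-14) = -1663 + (-14)**2 = -1663 + 196 = -1467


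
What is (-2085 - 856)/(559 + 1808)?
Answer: -2941/2367 ≈ -1.2425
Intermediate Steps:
(-2085 - 856)/(559 + 1808) = -2941/2367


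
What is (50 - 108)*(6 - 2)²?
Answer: -928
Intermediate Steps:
(50 - 108)*(6 - 2)² = -58*4² = -58*16 = -928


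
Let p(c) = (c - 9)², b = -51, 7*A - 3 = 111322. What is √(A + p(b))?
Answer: 5*√38227/7 ≈ 139.66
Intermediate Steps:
A = 111325/7 (A = 3/7 + (⅐)*111322 = 3/7 + 111322/7 = 111325/7 ≈ 15904.)
p(c) = (-9 + c)²
√(A + p(b)) = √(111325/7 + (-9 - 51)²) = √(111325/7 + (-60)²) = √(111325/7 + 3600) = √(136525/7) = 5*√38227/7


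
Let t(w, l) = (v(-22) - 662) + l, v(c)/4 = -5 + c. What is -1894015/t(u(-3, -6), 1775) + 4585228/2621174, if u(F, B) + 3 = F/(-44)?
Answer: -7402887641/3931761 ≈ -1882.8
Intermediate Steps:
v(c) = -20 + 4*c (v(c) = 4*(-5 + c) = -20 + 4*c)
u(F, B) = -3 - F/44 (u(F, B) = -3 + F/(-44) = -3 + F*(-1/44) = -3 - F/44)
t(w, l) = -770 + l (t(w, l) = ((-20 + 4*(-22)) - 662) + l = ((-20 - 88) - 662) + l = (-108 - 662) + l = -770 + l)
-1894015/t(u(-3, -6), 1775) + 4585228/2621174 = -1894015/(-770 + 1775) + 4585228/2621174 = -1894015/1005 + 4585228*(1/2621174) = -1894015*1/1005 + 2292614/1310587 = -378803/201 + 2292614/1310587 = -7402887641/3931761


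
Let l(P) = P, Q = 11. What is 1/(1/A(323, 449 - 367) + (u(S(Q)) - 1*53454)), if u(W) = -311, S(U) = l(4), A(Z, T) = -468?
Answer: -468/25162021 ≈ -1.8599e-5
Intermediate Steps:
S(U) = 4
1/(1/A(323, 449 - 367) + (u(S(Q)) - 1*53454)) = 1/(1/(-468) + (-311 - 1*53454)) = 1/(-1/468 + (-311 - 53454)) = 1/(-1/468 - 53765) = 1/(-25162021/468) = -468/25162021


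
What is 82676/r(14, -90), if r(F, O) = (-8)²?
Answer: 20669/16 ≈ 1291.8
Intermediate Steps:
r(F, O) = 64
82676/r(14, -90) = 82676/64 = 82676*(1/64) = 20669/16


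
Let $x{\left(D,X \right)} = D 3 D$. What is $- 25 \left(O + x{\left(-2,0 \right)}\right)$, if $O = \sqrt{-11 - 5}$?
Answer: $-300 - 100 i \approx -300.0 - 100.0 i$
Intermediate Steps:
$O = 4 i$ ($O = \sqrt{-16} = 4 i \approx 4.0 i$)
$x{\left(D,X \right)} = 3 D^{2}$ ($x{\left(D,X \right)} = 3 D D = 3 D^{2}$)
$- 25 \left(O + x{\left(-2,0 \right)}\right) = - 25 \left(4 i + 3 \left(-2\right)^{2}\right) = - 25 \left(4 i + 3 \cdot 4\right) = - 25 \left(4 i + 12\right) = - 25 \left(12 + 4 i\right) = -300 - 100 i$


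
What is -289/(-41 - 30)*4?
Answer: 1156/71 ≈ 16.282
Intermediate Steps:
-289/(-41 - 30)*4 = -289/(-71)*4 = -289*(-1)/71*4 = -17*(-17/71)*4 = (289/71)*4 = 1156/71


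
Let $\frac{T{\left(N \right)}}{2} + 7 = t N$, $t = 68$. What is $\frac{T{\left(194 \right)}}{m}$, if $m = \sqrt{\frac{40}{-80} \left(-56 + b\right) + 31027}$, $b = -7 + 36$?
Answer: $\frac{26370 \sqrt{124162}}{62081} \approx 149.67$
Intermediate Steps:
$T{\left(N \right)} = -14 + 136 N$ ($T{\left(N \right)} = -14 + 2 \cdot 68 N = -14 + 136 N$)
$b = 29$
$m = \frac{\sqrt{124162}}{2}$ ($m = \sqrt{\frac{40}{-80} \left(-56 + 29\right) + 31027} = \sqrt{40 \left(- \frac{1}{80}\right) \left(-27\right) + 31027} = \sqrt{\left(- \frac{1}{2}\right) \left(-27\right) + 31027} = \sqrt{\frac{27}{2} + 31027} = \sqrt{\frac{62081}{2}} = \frac{\sqrt{124162}}{2} \approx 176.18$)
$\frac{T{\left(194 \right)}}{m} = \frac{-14 + 136 \cdot 194}{\frac{1}{2} \sqrt{124162}} = \left(-14 + 26384\right) \frac{\sqrt{124162}}{62081} = 26370 \frac{\sqrt{124162}}{62081} = \frac{26370 \sqrt{124162}}{62081}$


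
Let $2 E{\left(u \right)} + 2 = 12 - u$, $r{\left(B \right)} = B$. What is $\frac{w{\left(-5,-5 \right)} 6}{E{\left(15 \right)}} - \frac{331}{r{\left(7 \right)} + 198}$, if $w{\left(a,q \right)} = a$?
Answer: $\frac{2129}{205} \approx 10.385$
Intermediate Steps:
$E{\left(u \right)} = 5 - \frac{u}{2}$ ($E{\left(u \right)} = -1 + \frac{12 - u}{2} = -1 - \left(-6 + \frac{u}{2}\right) = 5 - \frac{u}{2}$)
$\frac{w{\left(-5,-5 \right)} 6}{E{\left(15 \right)}} - \frac{331}{r{\left(7 \right)} + 198} = \frac{\left(-5\right) 6}{5 - \frac{15}{2}} - \frac{331}{7 + 198} = - \frac{30}{5 - \frac{15}{2}} - \frac{331}{205} = - \frac{30}{- \frac{5}{2}} - \frac{331}{205} = \left(-30\right) \left(- \frac{2}{5}\right) - \frac{331}{205} = 12 - \frac{331}{205} = \frac{2129}{205}$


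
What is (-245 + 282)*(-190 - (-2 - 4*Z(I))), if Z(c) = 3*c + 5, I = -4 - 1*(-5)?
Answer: -5772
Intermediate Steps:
I = 1 (I = -4 + 5 = 1)
Z(c) = 5 + 3*c
(-245 + 282)*(-190 - (-2 - 4*Z(I))) = (-245 + 282)*(-190 - (-2 - 4*(5 + 3*1))) = 37*(-190 - (-2 - 4*(5 + 3))) = 37*(-190 - (-2 - 4*8)) = 37*(-190 - (-2 - 32)) = 37*(-190 - 1*(-34)) = 37*(-190 + 34) = 37*(-156) = -5772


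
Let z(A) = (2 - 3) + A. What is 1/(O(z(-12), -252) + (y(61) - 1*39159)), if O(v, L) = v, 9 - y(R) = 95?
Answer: -1/39258 ≈ -2.5473e-5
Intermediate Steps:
y(R) = -86 (y(R) = 9 - 1*95 = 9 - 95 = -86)
z(A) = -1 + A
1/(O(z(-12), -252) + (y(61) - 1*39159)) = 1/((-1 - 12) + (-86 - 1*39159)) = 1/(-13 + (-86 - 39159)) = 1/(-13 - 39245) = 1/(-39258) = -1/39258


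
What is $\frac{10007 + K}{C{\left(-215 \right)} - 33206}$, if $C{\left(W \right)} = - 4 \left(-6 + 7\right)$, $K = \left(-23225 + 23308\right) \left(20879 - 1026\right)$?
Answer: $- \frac{276301}{5535} \approx -49.919$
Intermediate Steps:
$K = 1647799$ ($K = 83 \left(20879 - 1026\right) = 83 \cdot 19853 = 1647799$)
$C{\left(W \right)} = -4$ ($C{\left(W \right)} = \left(-4\right) 1 = -4$)
$\frac{10007 + K}{C{\left(-215 \right)} - 33206} = \frac{10007 + 1647799}{-4 - 33206} = \frac{1657806}{-33210} = 1657806 \left(- \frac{1}{33210}\right) = - \frac{276301}{5535}$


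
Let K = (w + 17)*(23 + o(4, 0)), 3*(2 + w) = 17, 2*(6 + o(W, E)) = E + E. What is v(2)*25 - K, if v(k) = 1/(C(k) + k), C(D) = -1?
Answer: -979/3 ≈ -326.33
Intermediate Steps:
o(W, E) = -6 + E (o(W, E) = -6 + (E + E)/2 = -6 + (2*E)/2 = -6 + E)
w = 11/3 (w = -2 + (⅓)*17 = -2 + 17/3 = 11/3 ≈ 3.6667)
K = 1054/3 (K = (11/3 + 17)*(23 + (-6 + 0)) = 62*(23 - 6)/3 = (62/3)*17 = 1054/3 ≈ 351.33)
v(k) = 1/(-1 + k)
v(2)*25 - K = 25/(-1 + 2) - 1*1054/3 = 25/1 - 1054/3 = 1*25 - 1054/3 = 25 - 1054/3 = -979/3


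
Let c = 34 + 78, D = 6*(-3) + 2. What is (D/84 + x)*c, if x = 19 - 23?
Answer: -1408/3 ≈ -469.33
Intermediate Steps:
D = -16 (D = -18 + 2 = -16)
x = -4
c = 112
(D/84 + x)*c = (-16/84 - 4)*112 = (-16*1/84 - 4)*112 = (-4/21 - 4)*112 = -88/21*112 = -1408/3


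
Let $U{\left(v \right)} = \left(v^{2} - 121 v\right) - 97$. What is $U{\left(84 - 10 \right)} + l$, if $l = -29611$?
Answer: $-33186$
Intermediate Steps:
$U{\left(v \right)} = -97 + v^{2} - 121 v$
$U{\left(84 - 10 \right)} + l = \left(-97 + \left(84 - 10\right)^{2} - 121 \left(84 - 10\right)\right) - 29611 = \left(-97 + 74^{2} - 8954\right) - 29611 = \left(-97 + 5476 - 8954\right) - 29611 = -3575 - 29611 = -33186$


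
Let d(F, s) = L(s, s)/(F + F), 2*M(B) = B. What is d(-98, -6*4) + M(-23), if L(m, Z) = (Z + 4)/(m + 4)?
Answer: -2255/196 ≈ -11.505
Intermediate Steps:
L(m, Z) = (4 + Z)/(4 + m)
M(B) = B/2
d(F, s) = 1/(2*F) (d(F, s) = ((4 + s)/(4 + s))/(F + F) = 1/(2*F))
d(-98, -6*4) + M(-23) = (1/2)/(-98) + (1/2)*(-23) = (1/2)*(-1/98) - 23/2 = -1/196 - 23/2 = -2255/196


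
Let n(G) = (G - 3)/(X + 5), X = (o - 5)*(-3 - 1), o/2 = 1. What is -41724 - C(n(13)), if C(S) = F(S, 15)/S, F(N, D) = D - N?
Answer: -83497/2 ≈ -41749.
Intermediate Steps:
o = 2 (o = 2*1 = 2)
X = 12 (X = (2 - 5)*(-3 - 1) = -3*(-4) = 12)
n(G) = -3/17 + G/17 (n(G) = (G - 3)/(12 + 5) = (-3 + G)/17 = (-3 + G)*(1/17) = -3/17 + G/17)
C(S) = (15 - S)/S
-41724 - C(n(13)) = -41724 - (15 - (-3/17 + (1/17)*13))/(-3/17 + (1/17)*13) = -41724 - (15 - (-3/17 + 13/17))/(-3/17 + 13/17) = -41724 - (15 - 1*10/17)/10/17 = -41724 - 17*(15 - 10/17)/10 = -41724 - 17*245/(10*17) = -41724 - 1*49/2 = -41724 - 49/2 = -83497/2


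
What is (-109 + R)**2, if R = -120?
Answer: 52441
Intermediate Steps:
(-109 + R)**2 = (-109 - 120)**2 = (-229)**2 = 52441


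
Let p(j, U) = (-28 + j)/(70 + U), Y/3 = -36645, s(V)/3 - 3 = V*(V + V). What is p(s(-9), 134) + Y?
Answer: -22426273/204 ≈ -1.0993e+5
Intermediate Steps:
s(V) = 9 + 6*V² (s(V) = 9 + 3*(V*(V + V)) = 9 + 3*(V*(2*V)) = 9 + 3*(2*V²) = 9 + 6*V²)
Y = -109935 (Y = 3*(-36645) = -109935)
p(j, U) = (-28 + j)/(70 + U)
p(s(-9), 134) + Y = (-28 + (9 + 6*(-9)²))/(70 + 134) - 109935 = (-28 + (9 + 6*81))/204 - 109935 = (-28 + (9 + 486))/204 - 109935 = (-28 + 495)/204 - 109935 = (1/204)*467 - 109935 = 467/204 - 109935 = -22426273/204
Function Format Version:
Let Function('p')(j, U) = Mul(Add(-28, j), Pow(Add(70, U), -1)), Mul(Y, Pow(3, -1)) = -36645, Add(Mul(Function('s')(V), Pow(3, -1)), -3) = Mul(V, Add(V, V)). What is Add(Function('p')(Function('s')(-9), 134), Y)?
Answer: Rational(-22426273, 204) ≈ -1.0993e+5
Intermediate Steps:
Function('s')(V) = Add(9, Mul(6, Pow(V, 2))) (Function('s')(V) = Add(9, Mul(3, Mul(V, Add(V, V)))) = Add(9, Mul(3, Mul(V, Mul(2, V)))) = Add(9, Mul(3, Mul(2, Pow(V, 2)))) = Add(9, Mul(6, Pow(V, 2))))
Y = -109935 (Y = Mul(3, -36645) = -109935)
Function('p')(j, U) = Mul(Pow(Add(70, U), -1), Add(-28, j))
Add(Function('p')(Function('s')(-9), 134), Y) = Add(Mul(Pow(Add(70, 134), -1), Add(-28, Add(9, Mul(6, Pow(-9, 2))))), -109935) = Add(Mul(Pow(204, -1), Add(-28, Add(9, Mul(6, 81)))), -109935) = Add(Mul(Rational(1, 204), Add(-28, Add(9, 486))), -109935) = Add(Mul(Rational(1, 204), Add(-28, 495)), -109935) = Add(Mul(Rational(1, 204), 467), -109935) = Add(Rational(467, 204), -109935) = Rational(-22426273, 204)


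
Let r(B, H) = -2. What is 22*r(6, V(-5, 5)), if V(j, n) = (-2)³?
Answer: -44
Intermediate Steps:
V(j, n) = -8
22*r(6, V(-5, 5)) = 22*(-2) = -44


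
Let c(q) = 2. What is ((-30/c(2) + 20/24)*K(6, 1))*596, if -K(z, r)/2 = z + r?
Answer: 354620/3 ≈ 1.1821e+5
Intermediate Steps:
K(z, r) = -2*r - 2*z (K(z, r) = -2*(z + r) = -2*(r + z) = -2*r - 2*z)
((-30/c(2) + 20/24)*K(6, 1))*596 = ((-30/2 + 20/24)*(-2*1 - 2*6))*596 = ((-30*½ + 20*(1/24))*(-2 - 12))*596 = ((-15 + ⅚)*(-14))*596 = -85/6*(-14)*596 = (595/3)*596 = 354620/3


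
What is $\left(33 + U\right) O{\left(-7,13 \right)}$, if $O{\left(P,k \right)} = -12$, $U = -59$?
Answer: $312$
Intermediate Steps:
$\left(33 + U\right) O{\left(-7,13 \right)} = \left(33 - 59\right) \left(-12\right) = \left(-26\right) \left(-12\right) = 312$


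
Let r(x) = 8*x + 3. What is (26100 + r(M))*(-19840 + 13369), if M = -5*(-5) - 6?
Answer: -169896105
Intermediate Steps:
M = 19 (M = 25 - 6 = 19)
r(x) = 3 + 8*x
(26100 + r(M))*(-19840 + 13369) = (26100 + (3 + 8*19))*(-19840 + 13369) = (26100 + (3 + 152))*(-6471) = (26100 + 155)*(-6471) = 26255*(-6471) = -169896105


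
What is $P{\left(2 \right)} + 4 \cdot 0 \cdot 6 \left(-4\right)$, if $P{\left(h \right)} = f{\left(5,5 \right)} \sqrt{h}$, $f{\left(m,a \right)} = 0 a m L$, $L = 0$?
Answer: $0$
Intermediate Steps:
$f{\left(m,a \right)} = 0$ ($f{\left(m,a \right)} = 0 a m 0 = 0 \cdot 0 = 0$)
$P{\left(h \right)} = 0$ ($P{\left(h \right)} = 0 \sqrt{h} = 0$)
$P{\left(2 \right)} + 4 \cdot 0 \cdot 6 \left(-4\right) = 0 + 4 \cdot 0 \cdot 6 \left(-4\right) = 0 + 0 \cdot 6 \left(-4\right) = 0 + 0 \left(-4\right) = 0 + 0 = 0$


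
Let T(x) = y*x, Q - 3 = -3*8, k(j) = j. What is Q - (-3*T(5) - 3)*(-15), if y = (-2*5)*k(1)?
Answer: 2184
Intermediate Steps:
Q = -21 (Q = 3 - 3*8 = 3 - 24 = -21)
y = -10 (y = -2*5*1 = -10*1 = -10)
T(x) = -10*x
Q - (-3*T(5) - 3)*(-15) = -21 - (-(-30)*5 - 3)*(-15) = -21 - (-3*(-50) - 3)*(-15) = -21 - (150 - 3)*(-15) = -21 - 1*147*(-15) = -21 - 147*(-15) = -21 + 2205 = 2184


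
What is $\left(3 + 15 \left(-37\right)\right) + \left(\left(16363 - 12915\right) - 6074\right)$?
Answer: $-3178$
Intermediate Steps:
$\left(3 + 15 \left(-37\right)\right) + \left(\left(16363 - 12915\right) - 6074\right) = \left(3 - 555\right) + \left(3448 - 6074\right) = -552 - 2626 = -3178$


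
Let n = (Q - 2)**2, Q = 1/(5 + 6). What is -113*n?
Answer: -49833/121 ≈ -411.84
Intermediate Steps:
Q = 1/11 ≈ 0.090909
n = 441/121 (n = (1/11 - 2)**2 = (-21/11)**2 = 441/121 ≈ 3.6446)
-113*n = -113*441/121 = -49833/121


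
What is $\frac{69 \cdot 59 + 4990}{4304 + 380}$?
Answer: $\frac{9061}{4684} \approx 1.9345$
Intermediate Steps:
$\frac{69 \cdot 59 + 4990}{4304 + 380} = \frac{4071 + 4990}{4684} = 9061 \cdot \frac{1}{4684} = \frac{9061}{4684}$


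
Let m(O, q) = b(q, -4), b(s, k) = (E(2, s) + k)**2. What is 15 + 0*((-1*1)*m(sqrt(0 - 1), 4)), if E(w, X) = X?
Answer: 15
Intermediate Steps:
b(s, k) = (k + s)**2 (b(s, k) = (s + k)**2 = (k + s)**2)
m(O, q) = (-4 + q)**2
15 + 0*((-1*1)*m(sqrt(0 - 1), 4)) = 15 + 0*((-1*1)*(-4 + 4)**2) = 15 + 0*(-1*0**2) = 15 + 0*(-1*0) = 15 + 0*0 = 15 + 0 = 15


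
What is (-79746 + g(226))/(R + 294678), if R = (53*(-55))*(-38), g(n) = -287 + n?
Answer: -79807/405448 ≈ -0.19684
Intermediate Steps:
R = 110770 (R = -2915*(-38) = 110770)
(-79746 + g(226))/(R + 294678) = (-79746 + (-287 + 226))/(110770 + 294678) = (-79746 - 61)/405448 = -79807*1/405448 = -79807/405448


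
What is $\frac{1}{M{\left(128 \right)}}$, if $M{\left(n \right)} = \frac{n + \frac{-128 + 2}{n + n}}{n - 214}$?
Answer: $- \frac{11008}{16321} \approx -0.67447$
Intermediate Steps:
$M{\left(n \right)} = \frac{n - \frac{63}{n}}{-214 + n}$ ($M{\left(n \right)} = \frac{n - \frac{126}{2 n}}{-214 + n} = \frac{n - 126 \frac{1}{2 n}}{-214 + n} = \frac{n - \frac{63}{n}}{-214 + n}$)
$\frac{1}{M{\left(128 \right)}} = \frac{1}{\frac{1}{128} \frac{1}{-214 + 128} \left(-63 + 128^{2}\right)} = \frac{1}{\frac{1}{128} \frac{1}{-86} \left(-63 + 16384\right)} = \frac{1}{\frac{1}{128} \left(- \frac{1}{86}\right) 16321} = \frac{1}{- \frac{16321}{11008}} = - \frac{11008}{16321}$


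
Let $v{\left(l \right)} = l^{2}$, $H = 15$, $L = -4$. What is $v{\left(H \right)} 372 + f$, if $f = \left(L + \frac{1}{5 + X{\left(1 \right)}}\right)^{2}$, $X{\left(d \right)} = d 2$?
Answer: $\frac{4102029}{49} \approx 83715.0$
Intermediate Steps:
$X{\left(d \right)} = 2 d$
$f = \frac{729}{49}$ ($f = \left(-4 + \frac{1}{5 + 2 \cdot 1}\right)^{2} = \left(-4 + \frac{1}{5 + 2}\right)^{2} = \left(-4 + \frac{1}{7}\right)^{2} = \left(- \frac{27}{7}\right)^{2} = \frac{729}{49} \approx 14.878$)
$v{\left(H \right)} 372 + f = 15^{2} \cdot 372 + \frac{729}{49} = 225 \cdot 372 + \frac{729}{49} = 83700 + \frac{729}{49} = \frac{4102029}{49}$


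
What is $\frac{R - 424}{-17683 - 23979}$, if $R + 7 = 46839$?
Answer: $- \frac{23204}{20831} \approx -1.1139$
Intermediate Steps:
$R = 46832$ ($R = -7 + 46839 = 46832$)
$\frac{R - 424}{-17683 - 23979} = \frac{46832 - 424}{-17683 - 23979} = \frac{46408}{-41662} = 46408 \left(- \frac{1}{41662}\right) = - \frac{23204}{20831}$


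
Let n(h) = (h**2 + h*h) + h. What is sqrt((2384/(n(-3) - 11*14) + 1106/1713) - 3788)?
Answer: I*sqrt(215696220105018)/238107 ≈ 61.681*I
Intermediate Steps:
n(h) = h + 2*h**2 (n(h) = (h**2 + h**2) + h = 2*h**2 + h = h + 2*h**2)
sqrt((2384/(n(-3) - 11*14) + 1106/1713) - 3788) = sqrt((2384/(-3*(1 + 2*(-3)) - 11*14) + 1106/1713) - 3788) = sqrt((2384/(-3*(1 - 6) - 154) + 1106*(1/1713)) - 3788) = sqrt((2384/(-3*(-5) - 154) + 1106/1713) - 3788) = sqrt((2384/(15 - 154) + 1106/1713) - 3788) = sqrt((2384/(-139) + 1106/1713) - 3788) = sqrt((2384*(-1/139) + 1106/1713) - 3788) = sqrt((-2384/139 + 1106/1713) - 3788) = sqrt(-3930058/238107 - 3788) = sqrt(-905879374/238107) = I*sqrt(215696220105018)/238107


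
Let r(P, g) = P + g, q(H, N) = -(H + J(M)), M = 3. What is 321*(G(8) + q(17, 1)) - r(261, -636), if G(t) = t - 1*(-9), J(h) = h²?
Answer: -2514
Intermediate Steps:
G(t) = 9 + t (G(t) = t + 9 = 9 + t)
q(H, N) = -9 - H (q(H, N) = -(H + 3²) = -(H + 9) = -(9 + H) = -9 - H)
321*(G(8) + q(17, 1)) - r(261, -636) = 321*((9 + 8) + (-9 - 1*17)) - (261 - 636) = 321*(17 + (-9 - 17)) - 1*(-375) = 321*(17 - 26) + 375 = 321*(-9) + 375 = -2889 + 375 = -2514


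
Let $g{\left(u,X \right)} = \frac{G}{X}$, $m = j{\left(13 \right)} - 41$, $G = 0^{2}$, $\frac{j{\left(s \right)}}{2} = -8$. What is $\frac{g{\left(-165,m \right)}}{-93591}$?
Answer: $0$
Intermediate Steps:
$j{\left(s \right)} = -16$ ($j{\left(s \right)} = 2 \left(-8\right) = -16$)
$G = 0$
$m = -57$ ($m = -16 - 41 = -57$)
$g{\left(u,X \right)} = 0$ ($g{\left(u,X \right)} = \frac{0}{X} = 0$)
$\frac{g{\left(-165,m \right)}}{-93591} = \frac{0}{-93591} = 0 \left(- \frac{1}{93591}\right) = 0$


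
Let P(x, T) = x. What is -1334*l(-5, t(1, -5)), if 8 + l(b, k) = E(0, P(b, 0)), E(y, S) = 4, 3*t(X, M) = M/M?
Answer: 5336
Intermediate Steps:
t(X, M) = ⅓ (t(X, M) = (M/M)/3 = (⅓)*1 = ⅓)
l(b, k) = -4 (l(b, k) = -8 + 4 = -4)
-1334*l(-5, t(1, -5)) = -1334*(-4) = 5336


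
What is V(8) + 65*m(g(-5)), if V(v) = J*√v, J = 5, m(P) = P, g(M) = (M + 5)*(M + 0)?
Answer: 10*√2 ≈ 14.142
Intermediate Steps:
g(M) = M*(5 + M) (g(M) = (5 + M)*M = M*(5 + M))
V(v) = 5*√v
V(8) + 65*m(g(-5)) = 5*√8 + 65*(-5*(5 - 5)) = 5*(2*√2) + 65*(-5*0) = 10*√2 + 65*0 = 10*√2 + 0 = 10*√2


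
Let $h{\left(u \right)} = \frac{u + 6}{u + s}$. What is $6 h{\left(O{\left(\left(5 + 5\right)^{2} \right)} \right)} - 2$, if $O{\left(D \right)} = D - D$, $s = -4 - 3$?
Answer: $- \frac{50}{7} \approx -7.1429$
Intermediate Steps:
$s = -7$
$O{\left(D \right)} = 0$
$h{\left(u \right)} = \frac{6 + u}{-7 + u}$ ($h{\left(u \right)} = \frac{u + 6}{u - 7} = \frac{6 + u}{-7 + u}$)
$6 h{\left(O{\left(\left(5 + 5\right)^{2} \right)} \right)} - 2 = 6 \frac{6 + 0}{-7 + 0} - 2 = 6 \frac{1}{-7} \cdot 6 - 2 = 6 \left(\left(- \frac{1}{7}\right) 6\right) - 2 = 6 \left(- \frac{6}{7}\right) - 2 = - \frac{36}{7} - 2 = - \frac{50}{7}$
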